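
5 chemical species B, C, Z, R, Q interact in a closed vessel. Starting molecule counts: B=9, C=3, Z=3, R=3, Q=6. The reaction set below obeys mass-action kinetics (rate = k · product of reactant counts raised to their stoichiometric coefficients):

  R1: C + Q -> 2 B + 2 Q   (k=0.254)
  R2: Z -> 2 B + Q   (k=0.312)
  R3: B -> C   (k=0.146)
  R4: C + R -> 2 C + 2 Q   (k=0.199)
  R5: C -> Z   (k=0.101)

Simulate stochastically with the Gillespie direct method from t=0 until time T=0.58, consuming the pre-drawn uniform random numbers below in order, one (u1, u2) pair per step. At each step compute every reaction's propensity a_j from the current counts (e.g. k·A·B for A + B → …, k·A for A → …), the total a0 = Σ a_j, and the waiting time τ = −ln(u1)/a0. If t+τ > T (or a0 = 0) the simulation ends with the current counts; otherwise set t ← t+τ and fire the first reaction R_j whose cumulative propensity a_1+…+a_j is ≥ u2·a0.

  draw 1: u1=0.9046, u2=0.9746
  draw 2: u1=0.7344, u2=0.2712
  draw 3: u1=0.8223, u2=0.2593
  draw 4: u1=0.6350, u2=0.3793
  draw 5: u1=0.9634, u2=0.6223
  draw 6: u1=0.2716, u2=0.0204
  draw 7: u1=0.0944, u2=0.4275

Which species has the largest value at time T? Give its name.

t=0.000: B=9 C=3 Z=3 R=3 Q=6
Draw 1: a1=4.572, a2=0.936, a3=1.314, a4=1.791, a5=0.303, a0=8.916; τ=−ln(0.9046)/8.916=0.011 → t=0.011; u2·a0=0.9746·8.916=8.690; a1+…+a4=8.613 < 8.690 ≤ a1+…+a5=8.916 → R5 fires; B=9 C=2 Z=4 R=3 Q=6
Draw 2: a1=3.048, a2=1.248, a3=1.314, a4=1.194, a5=0.202, a0=7.006; τ=−ln(0.7344)/7.006=0.044 → t=0.055; u2·a0=0.2712·7.006=1.900 ≤ a1=3.048 → R1 fires; B=11 C=1 Z=4 R=3 Q=7
Draw 3: a1=1.778, a2=1.248, a3=1.606, a4=0.597, a5=0.101, a0=5.330; τ=−ln(0.8223)/5.330=0.037 → t=0.092; u2·a0=0.2593·5.330=1.382 ≤ a1=1.778 → R1 fires; B=13 C=0 Z=4 R=3 Q=8
Draw 4: a1=0.000, a2=1.248, a3=1.898, a4=0.000, a5=0.000, a0=3.146; τ=−ln(0.6350)/3.146=0.144 → t=0.236; u2·a0=0.3793·3.146=1.193; a1=0.000 < 1.193 ≤ a1+a2=1.248 → R2 fires; B=15 C=0 Z=3 R=3 Q=9
Draw 5: a1=0.000, a2=0.936, a3=2.190, a4=0.000, a5=0.000, a0=3.126; τ=−ln(0.9634)/3.126=0.012 → t=0.248; u2·a0=0.6223·3.126=1.945; a1+a2=0.936 < 1.945 ≤ a1+…+a3=3.126 → R3 fires; B=14 C=1 Z=3 R=3 Q=9
Draw 6: a1=2.286, a2=0.936, a3=2.044, a4=0.597, a5=0.101, a0=5.964; τ=−ln(0.2716)/5.964=0.219 → t=0.467; u2·a0=0.0204·5.964=0.122 ≤ a1=2.286 → R1 fires; B=16 C=0 Z=3 R=3 Q=10
Draw 7: a1=0.000, a2=0.936, a3=2.336, a4=0.000, a5=0.000, a0=3.272; τ=−ln(0.0944)/3.272=0.721 → t=1.188 > T=0.58: stop.
At T=0.58: B=16 C=0 Z=3 R=3 Q=10; the largest is B.

Dominant species at T: B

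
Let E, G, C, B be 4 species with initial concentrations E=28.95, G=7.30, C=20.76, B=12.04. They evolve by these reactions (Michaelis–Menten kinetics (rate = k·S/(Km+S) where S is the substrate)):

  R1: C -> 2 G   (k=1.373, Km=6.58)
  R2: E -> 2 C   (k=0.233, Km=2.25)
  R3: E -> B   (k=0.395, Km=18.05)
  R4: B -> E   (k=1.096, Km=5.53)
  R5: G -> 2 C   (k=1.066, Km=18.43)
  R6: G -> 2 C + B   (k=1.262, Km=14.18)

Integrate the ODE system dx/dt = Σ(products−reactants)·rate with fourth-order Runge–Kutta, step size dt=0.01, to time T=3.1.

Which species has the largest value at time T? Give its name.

Dominant species at T: E

RK4 with dt=0.01: 310 steps to T=3.1. Trajectory (selected grid times):
t=0.00: E=28.95 G=7.30 C=20.76 B=12.04
t=0.34: E=29.05 G=7.76 C=21.06 B=12.02
t=0.69: E=29.15 G=8.22 C=21.39 B=12.00
t=1.03: E=29.25 G=8.66 C=21.73 B=11.99
t=1.38: E=29.35 G=9.11 C=22.09 B=11.98
t=1.72: E=29.45 G=9.54 C=22.46 B=11.98
t=2.07: E=29.55 G=9.97 C=22.86 B=11.98
t=2.41: E=29.65 G=10.39 C=23.26 B=11.99
t=2.76: E=29.75 G=10.81 C=23.69 B=12.00
t=3.10: E=29.85 G=11.22 C=24.11 B=12.02
At T=3.1: E=29.85 G=11.22 C=24.11 B=12.02; the largest is E.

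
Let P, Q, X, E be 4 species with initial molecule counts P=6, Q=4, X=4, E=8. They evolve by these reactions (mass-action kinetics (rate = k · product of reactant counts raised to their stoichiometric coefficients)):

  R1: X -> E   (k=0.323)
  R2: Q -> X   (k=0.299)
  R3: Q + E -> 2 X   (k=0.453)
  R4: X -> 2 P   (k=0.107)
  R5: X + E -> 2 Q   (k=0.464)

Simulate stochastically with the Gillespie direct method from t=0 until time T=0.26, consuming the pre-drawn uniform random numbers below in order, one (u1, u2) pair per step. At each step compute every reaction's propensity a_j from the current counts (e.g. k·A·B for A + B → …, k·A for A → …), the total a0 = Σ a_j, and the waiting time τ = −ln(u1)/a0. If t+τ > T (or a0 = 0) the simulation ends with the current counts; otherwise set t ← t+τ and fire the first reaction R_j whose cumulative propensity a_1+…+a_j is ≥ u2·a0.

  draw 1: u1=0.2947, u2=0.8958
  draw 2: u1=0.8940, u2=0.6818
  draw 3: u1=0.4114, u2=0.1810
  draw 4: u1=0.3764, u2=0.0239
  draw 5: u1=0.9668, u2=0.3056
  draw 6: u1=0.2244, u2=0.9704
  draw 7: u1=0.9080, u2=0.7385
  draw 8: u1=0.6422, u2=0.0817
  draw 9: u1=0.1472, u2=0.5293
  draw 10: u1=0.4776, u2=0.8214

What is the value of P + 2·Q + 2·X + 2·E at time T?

Value at T = 38

Check how each reaction changes W = P + 2·Q + 2·X + 2·E (weight of products minus weight of reactants):
R1: X -> E: (2·1) − (2·1) = 2 − 2 = 0
R2: Q -> X: (2·1) − (2·1) = 2 − 2 = 0
R3: Q + E -> 2 X: (2·2) − (2·1 + 2·1) = 4 − 4 = 0
R4: X -> 2 P: (1·2) − (2·1) = 2 − 2 = 0
R5: X + E -> 2 Q: (2·2) − (2·1 + 2·1) = 4 − 4 = 0
Every reaction leaves W unchanged, so W is conserved and no simulation is needed: W(T) = W(0) = 6 + 2·4 + 2·4 + 2·8 = 38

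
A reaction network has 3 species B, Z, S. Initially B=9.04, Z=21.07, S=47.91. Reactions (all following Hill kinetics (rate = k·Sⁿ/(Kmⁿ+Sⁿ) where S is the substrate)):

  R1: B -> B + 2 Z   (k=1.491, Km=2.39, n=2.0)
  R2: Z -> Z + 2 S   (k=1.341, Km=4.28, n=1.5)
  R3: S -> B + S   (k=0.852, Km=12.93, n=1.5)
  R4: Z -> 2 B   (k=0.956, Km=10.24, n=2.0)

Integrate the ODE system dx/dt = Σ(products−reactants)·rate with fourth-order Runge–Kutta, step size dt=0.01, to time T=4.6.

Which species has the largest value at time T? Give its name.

Dominant species at T: S

RK4 with dt=0.01: 460 steps to T=4.6. Trajectory (selected grid times):
t=0.00: B=9.04 Z=21.07 S=47.91
t=0.51: B=10.22 Z=22.10 S=49.17
t=1.02: B=11.41 Z=23.15 S=50.43
t=1.53: B=12.62 Z=24.20 S=51.70
t=2.04: B=13.84 Z=25.26 S=52.98
t=2.56: B=15.09 Z=26.34 S=54.28
t=3.07: B=16.33 Z=27.40 S=55.57
t=3.58: B=17.58 Z=28.46 S=56.86
t=4.09: B=18.84 Z=29.52 S=58.15
t=4.60: B=20.11 Z=30.58 S=59.45
At T=4.6: B=20.11 Z=30.58 S=59.45; the largest is S.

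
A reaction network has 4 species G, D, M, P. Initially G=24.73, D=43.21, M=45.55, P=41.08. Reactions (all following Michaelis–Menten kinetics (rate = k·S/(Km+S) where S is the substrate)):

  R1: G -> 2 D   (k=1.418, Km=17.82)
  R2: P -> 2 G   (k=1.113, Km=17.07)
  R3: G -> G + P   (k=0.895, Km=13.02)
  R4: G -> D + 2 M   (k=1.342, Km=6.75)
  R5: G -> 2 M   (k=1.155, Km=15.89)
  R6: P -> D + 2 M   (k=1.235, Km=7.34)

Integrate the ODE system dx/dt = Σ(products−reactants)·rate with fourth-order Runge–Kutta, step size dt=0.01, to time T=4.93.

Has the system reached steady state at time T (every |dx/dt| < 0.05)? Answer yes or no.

RK4 with dt=0.01: 493 steps to T=4.93. Trajectory (selected grid times):
t=0.00: G=24.73 D=43.21 M=45.55 P=41.08
t=0.55: G=24.18 D=45.27 M=48.63 P=40.39
t=1.10: G=23.63 D=47.31 M=51.69 P=39.71
t=1.64: G=23.10 D=49.30 M=54.68 P=39.04
t=2.19: G=22.57 D=51.32 M=57.71 P=38.36
t=2.74: G=22.04 D=53.32 M=60.73 P=37.68
t=3.29: G=21.52 D=55.31 M=63.72 P=37.00
t=3.83: G=21.02 D=57.25 M=66.65 P=36.33
t=4.38: G=20.51 D=59.21 M=69.61 P=35.65
t=4.93: G=20.02 D=61.16 M=72.55 P=34.98
Rates at T: R1=0.7501, R2=0.7480, R3=0.5423, R4=1.0036, R5=0.6439, R6=1.0208
dx/dt at T (Σ net stoichiometry × rate): G=-0.9016, D=+3.5246, M=+5.3364, P=-1.2265
Largest |dx/dt| is |+5.3364| (M) ≥ 0.05 → not steady.

Steady state at T: no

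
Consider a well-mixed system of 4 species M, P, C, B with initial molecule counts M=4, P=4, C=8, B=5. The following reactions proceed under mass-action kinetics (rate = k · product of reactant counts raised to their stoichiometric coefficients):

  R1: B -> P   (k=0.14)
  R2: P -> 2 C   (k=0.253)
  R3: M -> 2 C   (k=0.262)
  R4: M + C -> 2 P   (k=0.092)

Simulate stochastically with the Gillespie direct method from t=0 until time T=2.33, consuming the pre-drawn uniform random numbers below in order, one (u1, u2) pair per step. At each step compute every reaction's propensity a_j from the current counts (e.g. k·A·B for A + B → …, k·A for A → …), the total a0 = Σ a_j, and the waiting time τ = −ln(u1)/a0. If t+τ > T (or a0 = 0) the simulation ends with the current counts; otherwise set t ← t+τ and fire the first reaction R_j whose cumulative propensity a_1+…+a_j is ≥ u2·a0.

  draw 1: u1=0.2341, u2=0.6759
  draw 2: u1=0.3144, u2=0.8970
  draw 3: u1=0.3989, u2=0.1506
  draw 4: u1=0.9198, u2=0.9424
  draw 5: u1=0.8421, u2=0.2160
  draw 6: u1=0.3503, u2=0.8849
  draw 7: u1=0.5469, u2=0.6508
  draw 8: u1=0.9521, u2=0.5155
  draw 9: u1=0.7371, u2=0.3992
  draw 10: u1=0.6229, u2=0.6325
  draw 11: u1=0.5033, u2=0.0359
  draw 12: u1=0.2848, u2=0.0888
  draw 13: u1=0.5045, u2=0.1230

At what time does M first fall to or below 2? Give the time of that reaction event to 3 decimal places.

Threshold first reached at t = 0.489

t=0.000: M=4 P=4 C=8 B=5
Draw 1: a1=0.700, a2=1.012, a3=1.048, a4=2.944, a0=5.704; τ=−ln(0.2341)/5.704=0.255 → t=0.255; u2·a0=0.6759·5.704=3.855; a1+…+a3=2.760 < 3.855 ≤ a1+…+a4=5.704 → R4 fires; M=3 P=6 C=7 B=5
Draw 2: a1=0.700, a2=1.518, a3=0.786, a4=1.932, a0=4.936; τ=−ln(0.3144)/4.936=0.234 → t=0.489; u2·a0=0.8970·4.936=4.428; a1+…+a3=3.004 < 4.428 ≤ a1+…+a4=4.936 → R4 fires; M=2 P=8 C=6 B=5
Draw 3: a1=0.700, a2=2.024, a3=0.524, a4=1.104, a0=4.352; τ=−ln(0.3989)/4.352=0.211 → t=0.700; u2·a0=0.1506·4.352=0.655 ≤ a1=0.700 → R1 fires; M=2 P=9 C=6 B=4
Draw 4: a1=0.560, a2=2.277, a3=0.524, a4=1.104, a0=4.465; τ=−ln(0.9198)/4.465=0.019 → t=0.719; u2·a0=0.9424·4.465=4.208; a1+…+a3=3.361 < 4.208 ≤ a1+…+a4=4.465 → R4 fires; M=1 P=11 C=5 B=4
Draw 5: a1=0.560, a2=2.783, a3=0.262, a4=0.460, a0=4.065; τ=−ln(0.8421)/4.065=0.042 → t=0.761; u2·a0=0.2160·4.065=0.878; a1=0.560 < 0.878 ≤ a1+a2=3.343 → R2 fires; M=1 P=10 C=7 B=4
Draw 6: a1=0.560, a2=2.530, a3=0.262, a4=0.644, a0=3.996; τ=−ln(0.3503)/3.996=0.263 → t=1.024; u2·a0=0.8849·3.996=3.536; a1+…+a3=3.352 < 3.536 ≤ a1+…+a4=3.996 → R4 fires; M=0 P=12 C=6 B=4
Draw 7: a1=0.560, a2=3.036, a3=0.000, a4=0.000, a0=3.596; τ=−ln(0.5469)/3.596=0.168 → t=1.191; u2·a0=0.6508·3.596=2.340; a1=0.560 < 2.340 ≤ a1+a2=3.596 → R2 fires; M=0 P=11 C=8 B=4
Draw 8: a1=0.560, a2=2.783, a3=0.000, a4=0.000, a0=3.343; τ=−ln(0.9521)/3.343=0.015 → t=1.206; u2·a0=0.5155·3.343=1.723; a1=0.560 < 1.723 ≤ a1+a2=3.343 → R2 fires; M=0 P=10 C=10 B=4
Draw 9: a1=0.560, a2=2.530, a3=0.000, a4=0.000, a0=3.090; τ=−ln(0.7371)/3.090=0.099 → t=1.305; u2·a0=0.3992·3.090=1.234; a1=0.560 < 1.234 ≤ a1+a2=3.090 → R2 fires; M=0 P=9 C=12 B=4
Draw 10: a1=0.560, a2=2.277, a3=0.000, a4=0.000, a0=2.837; τ=−ln(0.6229)/2.837=0.167 → t=1.472; u2·a0=0.6325·2.837=1.794; a1=0.560 < 1.794 ≤ a1+a2=2.837 → R2 fires; M=0 P=8 C=14 B=4
Draw 11: a1=0.560, a2=2.024, a3=0.000, a4=0.000, a0=2.584; τ=−ln(0.5033)/2.584=0.266 → t=1.737; u2·a0=0.0359·2.584=0.093 ≤ a1=0.560 → R1 fires; M=0 P=9 C=14 B=3
Draw 12: a1=0.420, a2=2.277, a3=0.000, a4=0.000, a0=2.697; τ=−ln(0.2848)/2.697=0.466 → t=2.203; u2·a0=0.0888·2.697=0.239 ≤ a1=0.420 → R1 fires; M=0 P=10 C=14 B=2
Draw 13: a1=0.280, a2=2.530, a3=0.000, a4=0.000, a0=2.810; τ=−ln(0.5045)/2.810=0.243 → t=2.447 > T=2.33: stop.
M first becomes ≤ 2 when it reaches 2 at the event at t=0.489.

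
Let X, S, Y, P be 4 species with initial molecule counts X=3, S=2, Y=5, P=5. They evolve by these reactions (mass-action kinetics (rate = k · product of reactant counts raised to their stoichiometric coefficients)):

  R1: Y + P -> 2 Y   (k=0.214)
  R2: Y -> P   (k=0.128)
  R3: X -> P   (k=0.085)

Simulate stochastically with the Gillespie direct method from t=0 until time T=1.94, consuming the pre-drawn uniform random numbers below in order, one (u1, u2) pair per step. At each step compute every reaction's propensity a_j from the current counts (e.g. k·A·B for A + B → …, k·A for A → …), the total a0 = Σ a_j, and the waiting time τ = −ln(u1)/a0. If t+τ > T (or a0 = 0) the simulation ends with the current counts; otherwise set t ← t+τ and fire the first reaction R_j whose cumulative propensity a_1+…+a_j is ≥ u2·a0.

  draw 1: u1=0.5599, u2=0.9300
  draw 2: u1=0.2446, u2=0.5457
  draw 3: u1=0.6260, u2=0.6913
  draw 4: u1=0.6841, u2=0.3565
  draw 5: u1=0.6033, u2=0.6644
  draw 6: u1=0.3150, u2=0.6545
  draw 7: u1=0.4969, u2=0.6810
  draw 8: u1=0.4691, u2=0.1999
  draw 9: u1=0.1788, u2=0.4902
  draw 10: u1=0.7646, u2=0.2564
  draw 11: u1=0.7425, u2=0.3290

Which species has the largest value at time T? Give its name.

t=0.000: X=3 S=2 Y=5 P=5
Draw 1: a1=5.350, a2=0.640, a3=0.255, a0=6.245; τ=−ln(0.5599)/6.245=0.093 → t=0.093; u2·a0=0.9300·6.245=5.808; a1=5.350 < 5.808 ≤ a1+a2=5.990 → R2 fires; X=3 S=2 Y=4 P=6
Draw 2: a1=5.136, a2=0.512, a3=0.255, a0=5.903; τ=−ln(0.2446)/5.903=0.239 → t=0.331; u2·a0=0.5457·5.903=3.221 ≤ a1=5.136 → R1 fires; X=3 S=2 Y=5 P=5
Draw 3: a1=5.350, a2=0.640, a3=0.255, a0=6.245; τ=−ln(0.6260)/6.245=0.075 → t=0.406; u2·a0=0.6913·6.245=4.317 ≤ a1=5.350 → R1 fires; X=3 S=2 Y=6 P=4
Draw 4: a1=5.136, a2=0.768, a3=0.255, a0=6.159; τ=−ln(0.6841)/6.159=0.062 → t=0.468; u2·a0=0.3565·6.159=2.196 ≤ a1=5.136 → R1 fires; X=3 S=2 Y=7 P=3
Draw 5: a1=4.494, a2=0.896, a3=0.255, a0=5.645; τ=−ln(0.6033)/5.645=0.090 → t=0.558; u2·a0=0.6644·5.645=3.751 ≤ a1=4.494 → R1 fires; X=3 S=2 Y=8 P=2
Draw 6: a1=3.424, a2=1.024, a3=0.255, a0=4.703; τ=−ln(0.3150)/4.703=0.246 → t=0.803; u2·a0=0.6545·4.703=3.078 ≤ a1=3.424 → R1 fires; X=3 S=2 Y=9 P=1
Draw 7: a1=1.926, a2=1.152, a3=0.255, a0=3.333; τ=−ln(0.4969)/3.333=0.210 → t=1.013; u2·a0=0.6810·3.333=2.270; a1=1.926 < 2.270 ≤ a1+a2=3.078 → R2 fires; X=3 S=2 Y=8 P=2
Draw 8: a1=3.424, a2=1.024, a3=0.255, a0=4.703; τ=−ln(0.4691)/4.703=0.161 → t=1.174; u2·a0=0.1999·4.703=0.940 ≤ a1=3.424 → R1 fires; X=3 S=2 Y=9 P=1
Draw 9: a1=1.926, a2=1.152, a3=0.255, a0=3.333; τ=−ln(0.1788)/3.333=0.516 → t=1.690; u2·a0=0.4902·3.333=1.634 ≤ a1=1.926 → R1 fires; X=3 S=2 Y=10 P=0
Draw 10: a1=0.000, a2=1.280, a3=0.255, a0=1.535; τ=−ln(0.7646)/1.535=0.175 → t=1.865; u2·a0=0.2564·1.535=0.394; a1=0.000 < 0.394 ≤ a1+a2=1.280 → R2 fires; X=3 S=2 Y=9 P=1
Draw 11: a1=1.926, a2=1.152, a3=0.255, a0=3.333; τ=−ln(0.7425)/3.333=0.089 → t=1.955 > T=1.94: stop.
At T=1.94: X=3 S=2 Y=9 P=1; the largest is Y.

Dominant species at T: Y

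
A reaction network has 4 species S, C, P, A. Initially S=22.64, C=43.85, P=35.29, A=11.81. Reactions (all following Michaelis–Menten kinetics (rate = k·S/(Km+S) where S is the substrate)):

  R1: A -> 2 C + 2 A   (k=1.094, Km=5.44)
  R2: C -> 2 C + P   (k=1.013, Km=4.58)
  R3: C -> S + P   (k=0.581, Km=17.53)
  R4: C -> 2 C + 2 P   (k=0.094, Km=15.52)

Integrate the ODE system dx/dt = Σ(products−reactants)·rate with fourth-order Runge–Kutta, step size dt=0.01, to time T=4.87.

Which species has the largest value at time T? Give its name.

Dominant species at T: C

RK4 with dt=0.01: 487 steps to T=4.87. Trajectory (selected grid times):
t=0.00: S=22.64 C=43.85 P=35.29 A=11.81
t=0.54: S=22.86 C=44.97 P=36.09 A=12.22
t=1.08: S=23.09 C=46.10 P=36.89 A=12.63
t=1.62: S=23.32 C=47.24 P=37.69 A=13.04
t=2.16: S=23.55 C=48.39 P=38.49 A=13.46
t=2.71: S=23.78 C=49.56 P=39.32 A=13.89
t=3.25: S=24.02 C=50.72 P=40.13 A=14.32
t=3.79: S=24.25 C=51.89 P=40.94 A=14.75
t=4.33: S=24.49 C=53.06 P=41.76 A=15.18
t=4.87: S=24.72 C=54.24 P=42.58 A=15.62
At T=4.87: S=24.72 C=54.24 P=42.58 A=15.62; the largest is C.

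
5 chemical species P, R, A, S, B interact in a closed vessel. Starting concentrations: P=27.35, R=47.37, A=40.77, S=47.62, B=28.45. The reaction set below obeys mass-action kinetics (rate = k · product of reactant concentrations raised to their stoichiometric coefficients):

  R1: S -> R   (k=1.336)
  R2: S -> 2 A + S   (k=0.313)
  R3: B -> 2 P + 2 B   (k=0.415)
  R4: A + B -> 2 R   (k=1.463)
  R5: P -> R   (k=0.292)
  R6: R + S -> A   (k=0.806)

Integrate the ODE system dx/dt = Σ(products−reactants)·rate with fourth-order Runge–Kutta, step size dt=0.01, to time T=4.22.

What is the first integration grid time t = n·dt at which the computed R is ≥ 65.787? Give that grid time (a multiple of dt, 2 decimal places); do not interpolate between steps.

RK4 with dt=0.01: 422 steps to T=4.22. Trajectory (selected grid times):
t=0.00: P=27.35 R=47.37 A=40.77 S=47.62 B=28.45
t=0.47: P=24.15 R=63.20 A=59.06 S=0.00 B=0.00
t=0.85: P=21.62 R=65.74 A=59.06 S=0.00 B=0.00
t=0.86: P=21.55 R=65.80 A=59.06 S=0.00 B=0.00
t=0.94: P=21.06 R=66.30 A=59.06 S=0.00 B=0.00
t=1.41: P=18.36 R=69.00 A=59.06 S=0.00 B=0.00
t=1.88: P=16.00 R=71.35 A=59.06 S=0.00 B=0.00
t=2.34: P=13.99 R=73.36 A=59.06 S=0.00 B=0.00
t=2.81: P=12.20 R=75.16 A=59.06 S=0.00 B=0.00
t=3.28: P=10.63 R=76.72 A=59.06 S=0.00 B=0.00
t=3.75: P=9.27 R=78.09 A=59.06 S=0.00 B=0.00
t=4.22: P=8.08 R=79.27 A=59.06 S=0.00 B=0.00
R(0.85)=65.737 < 65.787 but R(0.86)=65.800 ≥ 65.787, so the first grid time is t=0.86.

Threshold first reached at t = 0.86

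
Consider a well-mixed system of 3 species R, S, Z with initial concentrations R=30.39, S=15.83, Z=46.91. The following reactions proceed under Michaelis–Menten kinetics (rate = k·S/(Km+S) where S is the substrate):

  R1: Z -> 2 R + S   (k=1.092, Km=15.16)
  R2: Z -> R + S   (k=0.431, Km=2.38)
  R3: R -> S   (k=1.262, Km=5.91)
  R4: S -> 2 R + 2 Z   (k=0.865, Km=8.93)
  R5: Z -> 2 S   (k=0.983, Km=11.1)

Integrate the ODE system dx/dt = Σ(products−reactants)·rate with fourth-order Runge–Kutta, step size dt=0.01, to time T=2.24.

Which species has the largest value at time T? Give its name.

RK4 with dt=0.01: 224 steps to T=2.24. Trajectory (selected grid times):
t=0.00: R=30.39 S=15.83 Z=46.91
t=0.25: R=30.92 S=16.66 Z=46.68
t=0.50: R=31.45 S=17.49 Z=46.46
t=0.75: R=31.99 S=18.32 Z=46.24
t=1.00: R=32.53 S=19.14 Z=46.03
t=1.24: R=33.05 S=19.93 Z=45.83
t=1.49: R=33.59 S=20.75 Z=45.62
t=1.74: R=34.14 S=21.57 Z=45.42
t=1.99: R=34.69 S=22.39 Z=45.23
t=2.24: R=35.24 S=23.20 Z=45.03
At T=2.24: R=35.24 S=23.20 Z=45.03; the largest is Z.

Dominant species at T: Z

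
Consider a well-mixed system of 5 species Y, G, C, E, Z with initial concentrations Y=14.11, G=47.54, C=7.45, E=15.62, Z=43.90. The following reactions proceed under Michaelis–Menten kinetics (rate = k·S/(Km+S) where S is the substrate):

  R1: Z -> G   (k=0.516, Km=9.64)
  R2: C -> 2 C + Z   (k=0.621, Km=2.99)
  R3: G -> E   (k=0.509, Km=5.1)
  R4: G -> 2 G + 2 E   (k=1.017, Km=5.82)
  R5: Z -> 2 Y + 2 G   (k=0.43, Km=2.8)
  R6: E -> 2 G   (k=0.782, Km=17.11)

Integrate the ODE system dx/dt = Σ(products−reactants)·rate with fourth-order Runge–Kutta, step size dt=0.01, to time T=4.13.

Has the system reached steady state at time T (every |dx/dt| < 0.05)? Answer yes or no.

RK4 with dt=0.01: 413 steps to T=4.13. Trajectory (selected grid times):
t=0.00: Y=14.11 G=47.54 C=7.45 E=15.62 Z=43.90
t=0.46: Y=14.48 G=48.66 C=7.65 E=16.49 Z=43.72
t=0.92: Y=14.85 G=49.79 C=7.86 E=17.36 Z=43.55
t=1.38: Y=15.23 G=50.93 C=8.07 E=18.23 Z=43.38
t=1.84: Y=15.60 G=52.08 C=8.28 E=19.10 Z=43.21
t=2.29: Y=15.96 G=53.21 C=8.48 E=19.94 Z=43.04
t=2.75: Y=16.33 G=54.37 C=8.70 E=20.80 Z=42.87
t=3.21: Y=16.70 G=55.55 C=8.91 E=21.67 Z=42.71
t=3.67: Y=17.07 G=56.73 C=9.12 E=22.53 Z=42.54
t=4.13: Y=17.45 G=57.91 C=9.34 E=23.38 Z=42.38
Rates at T: R1=0.4204, R2=0.4704, R3=0.4678, R4=0.9241, R5=0.4034, R6=0.4516
dx/dt at T (Σ net stoichiometry × rate): Y=+0.8067, G=+2.5866, C=+0.4704, E=+1.8645, Z=-0.3533
Largest |dx/dt| is |+2.5866| (G) ≥ 0.05 → not steady.

Steady state at T: no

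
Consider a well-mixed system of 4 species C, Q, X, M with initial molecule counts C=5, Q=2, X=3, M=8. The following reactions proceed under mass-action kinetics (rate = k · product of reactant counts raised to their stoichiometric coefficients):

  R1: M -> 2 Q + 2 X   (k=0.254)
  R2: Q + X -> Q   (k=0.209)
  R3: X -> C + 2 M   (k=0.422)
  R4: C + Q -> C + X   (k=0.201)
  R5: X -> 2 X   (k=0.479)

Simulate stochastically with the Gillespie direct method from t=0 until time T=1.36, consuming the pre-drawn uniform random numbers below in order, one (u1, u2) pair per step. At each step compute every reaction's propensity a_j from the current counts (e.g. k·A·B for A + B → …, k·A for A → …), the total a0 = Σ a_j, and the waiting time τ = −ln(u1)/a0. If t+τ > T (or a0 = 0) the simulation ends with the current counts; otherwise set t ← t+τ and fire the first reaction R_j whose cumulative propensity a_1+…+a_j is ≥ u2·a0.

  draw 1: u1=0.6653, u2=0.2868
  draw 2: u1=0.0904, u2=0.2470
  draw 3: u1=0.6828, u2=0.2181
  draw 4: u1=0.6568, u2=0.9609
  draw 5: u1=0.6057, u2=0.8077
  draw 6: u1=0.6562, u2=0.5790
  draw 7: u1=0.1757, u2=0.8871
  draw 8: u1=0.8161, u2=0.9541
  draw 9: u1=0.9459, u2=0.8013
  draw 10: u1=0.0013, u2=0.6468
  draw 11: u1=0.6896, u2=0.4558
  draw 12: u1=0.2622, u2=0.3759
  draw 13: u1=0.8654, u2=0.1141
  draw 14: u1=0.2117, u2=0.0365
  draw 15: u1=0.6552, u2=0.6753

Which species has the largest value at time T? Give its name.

t=0.000: C=5 Q=2 X=3 M=8
Draw 1: a1=2.032, a2=1.254, a3=1.266, a4=2.010, a5=1.437, a0=7.999; τ=−ln(0.6653)/7.999=0.051 → t=0.051; u2·a0=0.2868·7.999=2.294; a1=2.032 < 2.294 ≤ a1+a2=3.286 → R2 fires; C=5 Q=2 X=2 M=8
Draw 2: a1=2.032, a2=0.836, a3=0.844, a4=2.010, a5=0.958, a0=6.680; τ=−ln(0.0904)/6.680=0.360 → t=0.411; u2·a0=0.2470·6.680=1.650 ≤ a1=2.032 → R1 fires; C=5 Q=4 X=4 M=7
Draw 3: a1=1.778, a2=3.344, a3=1.688, a4=4.020, a5=1.916, a0=12.746; τ=−ln(0.6828)/12.746=0.030 → t=0.441; u2·a0=0.2181·12.746=2.780; a1=1.778 < 2.780 ≤ a1+a2=5.122 → R2 fires; C=5 Q=4 X=3 M=7
Draw 4: a1=1.778, a2=2.508, a3=1.266, a4=4.020, a5=1.437, a0=11.009; τ=−ln(0.6568)/11.009=0.038 → t=0.479; u2·a0=0.9609·11.009=10.579; a1+…+a4=9.572 < 10.579 ≤ a1+…+a5=11.009 → R5 fires; C=5 Q=4 X=4 M=7
Draw 5: a1=1.778, a2=3.344, a3=1.688, a4=4.020, a5=1.916, a0=12.746; τ=−ln(0.6057)/12.746=0.039 → t=0.518; u2·a0=0.8077·12.746=10.295; a1+…+a3=6.810 < 10.295 ≤ a1+…+a4=10.830 → R4 fires; C=5 Q=3 X=5 M=7
Draw 6: a1=1.778, a2=3.135, a3=2.110, a4=3.015, a5=2.395, a0=12.433; τ=−ln(0.6562)/12.433=0.034 → t=0.552; u2·a0=0.5790·12.433=7.199; a1+…+a3=7.023 < 7.199 ≤ a1+…+a4=10.038 → R4 fires; C=5 Q=2 X=6 M=7
Draw 7: a1=1.778, a2=2.508, a3=2.532, a4=2.010, a5=2.874, a0=11.702; τ=−ln(0.1757)/11.702=0.149 → t=0.701; u2·a0=0.8871·11.702=10.381; a1+…+a4=8.828 < 10.381 ≤ a1+…+a5=11.702 → R5 fires; C=5 Q=2 X=7 M=7
Draw 8: a1=1.778, a2=2.926, a3=2.954, a4=2.010, a5=3.353, a0=13.021; τ=−ln(0.8161)/13.021=0.016 → t=0.716; u2·a0=0.9541·13.021=12.423; a1+…+a4=9.668 < 12.423 ≤ a1+…+a5=13.021 → R5 fires; C=5 Q=2 X=8 M=7
Draw 9: a1=1.778, a2=3.344, a3=3.376, a4=2.010, a5=3.832, a0=14.340; τ=−ln(0.9459)/14.340=0.004 → t=0.720; u2·a0=0.8013·14.340=11.491; a1+…+a4=10.508 < 11.491 ≤ a1+…+a5=14.340 → R5 fires; C=5 Q=2 X=9 M=7
Draw 10: a1=1.778, a2=3.762, a3=3.798, a4=2.010, a5=4.311, a0=15.659; τ=−ln(0.0013)/15.659=0.424 → t=1.145; u2·a0=0.6468·15.659=10.128; a1+…+a3=9.338 < 10.128 ≤ a1+…+a4=11.348 → R4 fires; C=5 Q=1 X=10 M=7
Draw 11: a1=1.778, a2=2.090, a3=4.220, a4=1.005, a5=4.790, a0=13.883; τ=−ln(0.6896)/13.883=0.027 → t=1.171; u2·a0=0.4558·13.883=6.328; a1+a2=3.868 < 6.328 ≤ a1+…+a3=8.088 → R3 fires; C=6 Q=1 X=9 M=9
Draw 12: a1=2.286, a2=1.881, a3=3.798, a4=1.206, a5=4.311, a0=13.482; τ=−ln(0.2622)/13.482=0.099 → t=1.271; u2·a0=0.3759·13.482=5.068; a1+a2=4.167 < 5.068 ≤ a1+…+a3=7.965 → R3 fires; C=7 Q=1 X=8 M=11
Draw 13: a1=2.794, a2=1.672, a3=3.376, a4=1.407, a5=3.832, a0=13.081; τ=−ln(0.8654)/13.081=0.011 → t=1.282; u2·a0=0.1141·13.081=1.493 ≤ a1=2.794 → R1 fires; C=7 Q=3 X=10 M=10
Draw 14: a1=2.540, a2=6.270, a3=4.220, a4=4.221, a5=4.790, a0=22.041; τ=−ln(0.2117)/22.041=0.070 → t=1.352; u2·a0=0.0365·22.041=0.804 ≤ a1=2.540 → R1 fires; C=7 Q=5 X=12 M=9
Draw 15: a1=2.286, a2=12.540, a3=5.064, a4=7.035, a5=5.748, a0=32.673; τ=−ln(0.6552)/32.673=0.013 → t=1.365 > T=1.36: stop.
At T=1.36: C=7 Q=5 X=12 M=9; the largest is X.

Dominant species at T: X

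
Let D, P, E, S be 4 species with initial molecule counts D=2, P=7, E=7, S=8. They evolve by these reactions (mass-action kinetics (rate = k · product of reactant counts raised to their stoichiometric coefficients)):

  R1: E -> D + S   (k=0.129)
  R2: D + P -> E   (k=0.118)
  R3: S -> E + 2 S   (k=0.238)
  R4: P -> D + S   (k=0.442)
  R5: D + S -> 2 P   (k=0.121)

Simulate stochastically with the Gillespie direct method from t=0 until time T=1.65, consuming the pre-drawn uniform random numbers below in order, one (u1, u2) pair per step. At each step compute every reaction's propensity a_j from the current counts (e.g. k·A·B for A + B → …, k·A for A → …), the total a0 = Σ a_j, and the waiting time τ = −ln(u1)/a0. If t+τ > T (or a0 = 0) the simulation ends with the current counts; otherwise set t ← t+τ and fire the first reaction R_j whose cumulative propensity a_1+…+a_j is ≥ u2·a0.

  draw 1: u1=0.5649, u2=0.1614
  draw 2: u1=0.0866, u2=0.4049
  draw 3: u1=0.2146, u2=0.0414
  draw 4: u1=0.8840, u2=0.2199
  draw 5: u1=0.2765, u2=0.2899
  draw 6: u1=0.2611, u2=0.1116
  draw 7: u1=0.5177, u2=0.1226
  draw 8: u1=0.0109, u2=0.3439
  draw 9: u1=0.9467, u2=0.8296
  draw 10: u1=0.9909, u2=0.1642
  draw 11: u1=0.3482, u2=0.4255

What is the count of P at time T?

t=0.000: D=2 P=7 E=7 S=8
Draw 1: a1=0.903, a2=1.652, a3=1.904, a4=3.094, a5=1.936, a0=9.489; τ=−ln(0.5649)/9.489=0.060 → t=0.060; u2·a0=0.1614·9.489=1.532; a1=0.903 < 1.532 ≤ a1+a2=2.555 → R2 fires; D=1 P=6 E=8 S=8
Draw 2: a1=1.032, a2=0.708, a3=1.904, a4=2.652, a5=0.968, a0=7.264; τ=−ln(0.0866)/7.264=0.337 → t=0.397; u2·a0=0.4049·7.264=2.941; a1+a2=1.740 < 2.941 ≤ a1+…+a3=3.644 → R3 fires; D=1 P=6 E=9 S=9
Draw 3: a1=1.161, a2=0.708, a3=2.142, a4=2.652, a5=1.089, a0=7.752; τ=−ln(0.2146)/7.752=0.199 → t=0.596; u2·a0=0.0414·7.752=0.321 ≤ a1=1.161 → R1 fires; D=2 P=6 E=8 S=10
Draw 4: a1=1.032, a2=1.416, a3=2.380, a4=2.652, a5=2.420, a0=9.900; τ=−ln(0.8840)/9.900=0.012 → t=0.608; u2·a0=0.2199·9.900=2.177; a1=1.032 < 2.177 ≤ a1+a2=2.448 → R2 fires; D=1 P=5 E=9 S=10
Draw 5: a1=1.161, a2=0.590, a3=2.380, a4=2.210, a5=1.210, a0=7.551; τ=−ln(0.2765)/7.551=0.170 → t=0.778; u2·a0=0.2899·7.551=2.189; a1+a2=1.751 < 2.189 ≤ a1+…+a3=4.131 → R3 fires; D=1 P=5 E=10 S=11
Draw 6: a1=1.290, a2=0.590, a3=2.618, a4=2.210, a5=1.331, a0=8.039; τ=−ln(0.2611)/8.039=0.167 → t=0.945; u2·a0=0.1116·8.039=0.897 ≤ a1=1.290 → R1 fires; D=2 P=5 E=9 S=12
Draw 7: a1=1.161, a2=1.180, a3=2.856, a4=2.210, a5=2.904, a0=10.311; τ=−ln(0.5177)/10.311=0.064 → t=1.009; u2·a0=0.1226·10.311=1.264; a1=1.161 < 1.264 ≤ a1+a2=2.341 → R2 fires; D=1 P=4 E=10 S=12
Draw 8: a1=1.290, a2=0.472, a3=2.856, a4=1.768, a5=1.452, a0=7.838; τ=−ln(0.0109)/7.838=0.577 → t=1.586; u2·a0=0.3439·7.838=2.695; a1+a2=1.762 < 2.695 ≤ a1+…+a3=4.618 → R3 fires; D=1 P=4 E=11 S=13
Draw 9: a1=1.419, a2=0.472, a3=3.094, a4=1.768, a5=1.573, a0=8.326; τ=−ln(0.9467)/8.326=0.007 → t=1.592; u2·a0=0.8296·8.326=6.907; a1+…+a4=6.753 < 6.907 ≤ a1+…+a5=8.326 → R5 fires; D=0 P=6 E=11 S=12
Draw 10: a1=1.419, a2=0.000, a3=2.856, a4=2.652, a5=0.000, a0=6.927; τ=−ln(0.9909)/6.927=0.001 → t=1.594; u2·a0=0.1642·6.927=1.137 ≤ a1=1.419 → R1 fires; D=1 P=6 E=10 S=13
Draw 11: a1=1.290, a2=0.708, a3=3.094, a4=2.652, a5=1.573, a0=9.317; τ=−ln(0.3482)/9.317=0.113 → t=1.707 > T=1.65: stop.
Read off P at T=1.65: 6

P at T = 6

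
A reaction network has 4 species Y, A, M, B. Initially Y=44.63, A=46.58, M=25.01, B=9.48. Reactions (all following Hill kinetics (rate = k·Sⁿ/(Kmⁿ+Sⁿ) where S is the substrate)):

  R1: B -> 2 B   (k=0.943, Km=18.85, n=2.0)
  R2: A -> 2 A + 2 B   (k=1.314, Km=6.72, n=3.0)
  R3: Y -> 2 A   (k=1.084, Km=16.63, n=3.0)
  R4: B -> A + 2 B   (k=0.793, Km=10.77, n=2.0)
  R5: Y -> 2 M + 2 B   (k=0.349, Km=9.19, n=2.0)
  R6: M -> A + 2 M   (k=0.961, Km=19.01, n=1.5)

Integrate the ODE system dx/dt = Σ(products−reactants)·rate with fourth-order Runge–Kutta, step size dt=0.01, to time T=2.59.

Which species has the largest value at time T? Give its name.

Dominant species at T: A

RK4 with dt=0.01: 259 steps to T=2.59. Trajectory (selected grid times):
t=0.00: Y=44.63 A=46.58 M=25.01 B=9.48
t=0.29: Y=44.23 A=47.83 M=25.37 B=10.60
t=0.58: Y=43.84 A=49.10 M=25.74 B=11.75
t=0.86: Y=43.46 A=50.33 M=26.09 B=12.87
t=1.15: Y=43.06 A=51.62 M=26.45 B=14.06
t=1.44: Y=42.67 A=52.92 M=26.82 B=15.26
t=1.73: Y=42.28 A=54.22 M=27.19 B=16.49
t=2.01: Y=41.90 A=55.49 M=27.55 B=17.69
t=2.30: Y=41.51 A=56.81 M=27.92 B=18.95
t=2.59: Y=41.11 A=58.14 M=28.29 B=20.22
At T=2.59: Y=41.11 A=58.14 M=28.29 B=20.22; the largest is A.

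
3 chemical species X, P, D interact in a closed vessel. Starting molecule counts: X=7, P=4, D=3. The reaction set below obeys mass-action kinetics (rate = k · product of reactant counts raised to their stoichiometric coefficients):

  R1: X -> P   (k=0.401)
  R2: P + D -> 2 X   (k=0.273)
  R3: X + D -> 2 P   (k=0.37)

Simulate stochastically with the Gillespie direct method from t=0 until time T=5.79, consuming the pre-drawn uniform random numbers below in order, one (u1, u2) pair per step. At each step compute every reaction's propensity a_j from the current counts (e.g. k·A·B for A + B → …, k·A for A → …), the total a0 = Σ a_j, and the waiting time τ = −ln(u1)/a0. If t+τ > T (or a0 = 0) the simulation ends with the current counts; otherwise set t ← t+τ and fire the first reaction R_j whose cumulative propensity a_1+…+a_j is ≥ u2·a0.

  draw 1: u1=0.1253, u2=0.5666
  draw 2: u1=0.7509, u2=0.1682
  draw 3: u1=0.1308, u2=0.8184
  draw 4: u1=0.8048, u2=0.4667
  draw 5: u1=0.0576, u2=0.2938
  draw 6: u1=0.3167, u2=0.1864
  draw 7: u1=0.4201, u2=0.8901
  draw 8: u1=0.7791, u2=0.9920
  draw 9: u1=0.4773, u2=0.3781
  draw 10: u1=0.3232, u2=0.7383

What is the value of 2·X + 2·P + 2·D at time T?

Check how each reaction changes W = 2·X + 2·P + 2·D (weight of products minus weight of reactants):
R1: X -> P: (2·1) − (2·1) = 2 − 2 = 0
R2: P + D -> 2 X: (2·2) − (2·1 + 2·1) = 4 − 4 = 0
R3: X + D -> 2 P: (2·2) − (2·1 + 2·1) = 4 − 4 = 0
Every reaction leaves W unchanged, so W is conserved and no simulation is needed: W(T) = W(0) = 2·7 + 2·4 + 2·3 = 28

Value at T = 28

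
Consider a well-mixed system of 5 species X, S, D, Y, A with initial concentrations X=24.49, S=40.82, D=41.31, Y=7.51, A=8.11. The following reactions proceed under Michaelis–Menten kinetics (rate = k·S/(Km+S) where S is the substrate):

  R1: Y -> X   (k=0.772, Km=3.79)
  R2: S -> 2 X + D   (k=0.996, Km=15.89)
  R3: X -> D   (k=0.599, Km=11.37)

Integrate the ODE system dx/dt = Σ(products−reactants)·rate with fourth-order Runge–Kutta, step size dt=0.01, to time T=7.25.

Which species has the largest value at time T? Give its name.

Dominant species at T: D

RK4 with dt=0.01: 725 steps to T=7.25. Trajectory (selected grid times):
t=0.00: X=24.49 S=40.82 D=41.31 Y=7.51 A=8.11
t=0.81: X=25.73 S=40.24 D=42.22 Y=7.10 A=8.11
t=1.61: X=26.93 S=39.67 D=43.13 Y=6.70 A=8.11
t=2.42: X=28.13 S=39.10 D=44.05 Y=6.30 A=8.11
t=3.22: X=29.30 S=38.53 D=44.96 Y=5.92 A=8.11
t=4.03: X=30.47 S=37.96 D=45.88 Y=5.55 A=8.11
t=4.83: X=31.60 S=37.40 D=46.79 Y=5.19 A=8.11
t=5.64: X=32.73 S=36.83 D=47.71 Y=4.83 A=8.11
t=6.44: X=33.82 S=36.28 D=48.62 Y=4.49 A=8.11
t=7.25: X=34.91 S=35.72 D=49.55 Y=4.16 A=8.11
At T=7.25: X=34.91 S=35.72 D=49.55 Y=4.16 A=8.11; the largest is D.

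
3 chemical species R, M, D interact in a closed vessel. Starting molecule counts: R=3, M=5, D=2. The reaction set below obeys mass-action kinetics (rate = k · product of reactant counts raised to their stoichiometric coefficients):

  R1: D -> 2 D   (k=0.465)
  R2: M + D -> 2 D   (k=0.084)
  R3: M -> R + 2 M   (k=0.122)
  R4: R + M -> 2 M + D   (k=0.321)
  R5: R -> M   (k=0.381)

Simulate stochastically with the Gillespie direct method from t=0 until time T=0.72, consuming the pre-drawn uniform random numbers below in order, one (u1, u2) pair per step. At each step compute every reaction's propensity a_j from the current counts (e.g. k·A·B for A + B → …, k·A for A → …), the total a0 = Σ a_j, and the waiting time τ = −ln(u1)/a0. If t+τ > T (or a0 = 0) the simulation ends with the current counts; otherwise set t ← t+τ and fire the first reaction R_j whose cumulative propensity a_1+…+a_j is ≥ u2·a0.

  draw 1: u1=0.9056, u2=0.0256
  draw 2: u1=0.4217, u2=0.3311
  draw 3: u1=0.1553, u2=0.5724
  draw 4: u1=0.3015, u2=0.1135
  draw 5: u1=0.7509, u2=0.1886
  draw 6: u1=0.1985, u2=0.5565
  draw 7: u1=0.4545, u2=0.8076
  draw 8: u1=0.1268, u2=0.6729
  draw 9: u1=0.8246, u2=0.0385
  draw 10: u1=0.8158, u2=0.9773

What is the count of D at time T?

D at T = 10

t=0.000: R=3 M=5 D=2
Draw 1: a1=0.930, a2=0.840, a3=0.610, a4=4.815, a5=1.143, a0=8.338; τ=−ln(0.9056)/8.338=0.012 → t=0.012; u2·a0=0.0256·8.338=0.213 ≤ a1=0.930 → R1 fires; R=3 M=5 D=3
Draw 2: a1=1.395, a2=1.260, a3=0.610, a4=4.815, a5=1.143, a0=9.223; τ=−ln(0.4217)/9.223=0.094 → t=0.106; u2·a0=0.3311·9.223=3.054; a1+a2=2.655 < 3.054 ≤ a1+…+a3=3.265 → R3 fires; R=4 M=6 D=3
Draw 3: a1=1.395, a2=1.512, a3=0.732, a4=7.704, a5=1.524, a0=12.867; τ=−ln(0.1553)/12.867=0.145 → t=0.250; u2·a0=0.5724·12.867=7.365; a1+…+a3=3.639 < 7.365 ≤ a1+…+a4=11.343 → R4 fires; R=3 M=7 D=4
Draw 4: a1=1.860, a2=2.352, a3=0.854, a4=6.741, a5=1.143, a0=12.950; τ=−ln(0.3015)/12.950=0.093 → t=0.343; u2·a0=0.1135·12.950=1.470 ≤ a1=1.860 → R1 fires; R=3 M=7 D=5
Draw 5: a1=2.325, a2=2.940, a3=0.854, a4=6.741, a5=1.143, a0=14.003; τ=−ln(0.7509)/14.003=0.020 → t=0.363; u2·a0=0.1886·14.003=2.641; a1=2.325 < 2.641 ≤ a1+a2=5.265 → R2 fires; R=3 M=6 D=6
Draw 6: a1=2.790, a2=3.024, a3=0.732, a4=5.778, a5=1.143, a0=13.467; τ=−ln(0.1985)/13.467=0.120 → t=0.483; u2·a0=0.5565·13.467=7.494; a1+…+a3=6.546 < 7.494 ≤ a1+…+a4=12.324 → R4 fires; R=2 M=7 D=7
Draw 7: a1=3.255, a2=4.116, a3=0.854, a4=4.494, a5=0.762, a0=13.481; τ=−ln(0.4545)/13.481=0.058 → t=0.542; u2·a0=0.8076·13.481=10.887; a1+…+a3=8.225 < 10.887 ≤ a1+…+a4=12.719 → R4 fires; R=1 M=8 D=8
Draw 8: a1=3.720, a2=5.376, a3=0.976, a4=2.568, a5=0.381, a0=13.021; τ=−ln(0.1268)/13.021=0.159 → t=0.700; u2·a0=0.6729·13.021=8.762; a1=3.720 < 8.762 ≤ a1+a2=9.096 → R2 fires; R=1 M=7 D=9
Draw 9: a1=4.185, a2=5.292, a3=0.854, a4=2.247, a5=0.381, a0=12.959; τ=−ln(0.8246)/12.959=0.015 → t=0.715; u2·a0=0.0385·12.959=0.499 ≤ a1=4.185 → R1 fires; R=1 M=7 D=10
Draw 10: a1=4.650, a2=5.880, a3=0.854, a4=2.247, a5=0.381, a0=14.012; τ=−ln(0.8158)/14.012=0.015 → t=0.730 > T=0.72: stop.
Read off D at T=0.72: 10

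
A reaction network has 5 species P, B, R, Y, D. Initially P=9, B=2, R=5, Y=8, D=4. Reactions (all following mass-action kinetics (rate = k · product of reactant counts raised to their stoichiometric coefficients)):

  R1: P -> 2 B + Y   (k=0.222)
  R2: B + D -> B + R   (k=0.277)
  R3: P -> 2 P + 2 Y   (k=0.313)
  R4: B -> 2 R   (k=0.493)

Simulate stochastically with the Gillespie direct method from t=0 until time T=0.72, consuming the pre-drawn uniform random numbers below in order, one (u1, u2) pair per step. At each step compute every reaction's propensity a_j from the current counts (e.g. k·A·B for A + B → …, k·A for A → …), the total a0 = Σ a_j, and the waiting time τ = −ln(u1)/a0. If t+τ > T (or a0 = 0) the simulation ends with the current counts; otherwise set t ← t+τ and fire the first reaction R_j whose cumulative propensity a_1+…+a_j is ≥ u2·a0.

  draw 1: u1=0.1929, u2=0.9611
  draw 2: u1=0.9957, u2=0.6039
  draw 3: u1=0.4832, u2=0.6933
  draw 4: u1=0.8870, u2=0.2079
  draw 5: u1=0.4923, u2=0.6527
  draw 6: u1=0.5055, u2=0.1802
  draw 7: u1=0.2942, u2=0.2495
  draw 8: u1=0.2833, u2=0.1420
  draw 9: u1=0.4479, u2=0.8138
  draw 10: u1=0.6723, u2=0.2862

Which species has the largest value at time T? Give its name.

t=0.000: P=9 B=2 R=5 Y=8 D=4
Draw 1: a1=1.998, a2=2.216, a3=2.817, a4=0.986, a0=8.017; τ=−ln(0.1929)/8.017=0.205 → t=0.205; u2·a0=0.9611·8.017=7.705; a1+…+a3=7.031 < 7.705 ≤ a1+…+a4=8.017 → R4 fires; P=9 B=1 R=7 Y=8 D=4
Draw 2: a1=1.998, a2=1.108, a3=2.817, a4=0.493, a0=6.416; τ=−ln(0.9957)/6.416=0.001 → t=0.206; u2·a0=0.6039·6.416=3.875; a1+a2=3.106 < 3.875 ≤ a1+…+a3=5.923 → R3 fires; P=10 B=1 R=7 Y=10 D=4
Draw 3: a1=2.220, a2=1.108, a3=3.130, a4=0.493, a0=6.951; τ=−ln(0.4832)/6.951=0.105 → t=0.311; u2·a0=0.6933·6.951=4.819; a1+a2=3.328 < 4.819 ≤ a1+…+a3=6.458 → R3 fires; P=11 B=1 R=7 Y=12 D=4
Draw 4: a1=2.442, a2=1.108, a3=3.443, a4=0.493, a0=7.486; τ=−ln(0.8870)/7.486=0.016 → t=0.327; u2·a0=0.2079·7.486=1.556 ≤ a1=2.442 → R1 fires; P=10 B=3 R=7 Y=13 D=4
Draw 5: a1=2.220, a2=3.324, a3=3.130, a4=1.479, a0=10.153; τ=−ln(0.4923)/10.153=0.070 → t=0.396; u2·a0=0.6527·10.153=6.627; a1+a2=5.544 < 6.627 ≤ a1+…+a3=8.674 → R3 fires; P=11 B=3 R=7 Y=15 D=4
Draw 6: a1=2.442, a2=3.324, a3=3.443, a4=1.479, a0=10.688; τ=−ln(0.5055)/10.688=0.064 → t=0.460; u2·a0=0.1802·10.688=1.926 ≤ a1=2.442 → R1 fires; P=10 B=5 R=7 Y=16 D=4
Draw 7: a1=2.220, a2=5.540, a3=3.130, a4=2.465, a0=13.355; τ=−ln(0.2942)/13.355=0.092 → t=0.552; u2·a0=0.2495·13.355=3.332; a1=2.220 < 3.332 ≤ a1+a2=7.760 → R2 fires; P=10 B=5 R=8 Y=16 D=3
Draw 8: a1=2.220, a2=4.155, a3=3.130, a4=2.465, a0=11.970; τ=−ln(0.2833)/11.970=0.105 → t=0.657; u2·a0=0.1420·11.970=1.700 ≤ a1=2.220 → R1 fires; P=9 B=7 R=8 Y=17 D=3
Draw 9: a1=1.998, a2=5.817, a3=2.817, a4=3.451, a0=14.083; τ=−ln(0.4479)/14.083=0.057 → t=0.714; u2·a0=0.8138·14.083=11.461; a1+…+a3=10.632 < 11.461 ≤ a1+…+a4=14.083 → R4 fires; P=9 B=6 R=10 Y=17 D=3
Draw 10: a1=1.998, a2=4.986, a3=2.817, a4=2.958, a0=12.759; τ=−ln(0.6723)/12.759=0.031 → t=0.745 > T=0.72: stop.
At T=0.72: P=9 B=6 R=10 Y=17 D=3; the largest is Y.

Dominant species at T: Y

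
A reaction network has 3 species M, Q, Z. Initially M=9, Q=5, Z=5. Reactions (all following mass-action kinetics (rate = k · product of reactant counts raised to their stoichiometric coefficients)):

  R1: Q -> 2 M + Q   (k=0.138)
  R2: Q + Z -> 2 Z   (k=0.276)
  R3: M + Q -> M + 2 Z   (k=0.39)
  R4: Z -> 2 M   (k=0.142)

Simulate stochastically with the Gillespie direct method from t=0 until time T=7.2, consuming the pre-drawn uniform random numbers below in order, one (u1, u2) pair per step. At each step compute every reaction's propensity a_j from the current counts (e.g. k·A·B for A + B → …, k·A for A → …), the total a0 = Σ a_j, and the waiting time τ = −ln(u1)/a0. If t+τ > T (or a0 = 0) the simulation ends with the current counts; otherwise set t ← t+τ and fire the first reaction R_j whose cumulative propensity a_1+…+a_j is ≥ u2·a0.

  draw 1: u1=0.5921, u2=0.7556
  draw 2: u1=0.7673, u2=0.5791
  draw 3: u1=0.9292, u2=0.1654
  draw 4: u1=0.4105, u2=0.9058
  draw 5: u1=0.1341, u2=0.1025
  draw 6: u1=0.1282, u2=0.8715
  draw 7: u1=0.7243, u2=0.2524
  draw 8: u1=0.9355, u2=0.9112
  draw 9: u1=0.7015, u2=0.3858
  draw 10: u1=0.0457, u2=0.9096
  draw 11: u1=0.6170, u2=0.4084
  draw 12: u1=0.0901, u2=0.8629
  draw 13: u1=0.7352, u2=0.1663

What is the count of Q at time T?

Q at T = 0

t=0.000: M=9 Q=5 Z=5
Draw 1: a1=0.690, a2=6.900, a3=17.550, a4=0.710, a0=25.850; τ=−ln(0.5921)/25.850=0.020 → t=0.020; u2·a0=0.7556·25.850=19.532; a1+a2=7.590 < 19.532 ≤ a1+…+a3=25.140 → R3 fires; M=9 Q=4 Z=7
Draw 2: a1=0.552, a2=7.728, a3=14.040, a4=0.994, a0=23.314; τ=−ln(0.7673)/23.314=0.011 → t=0.032; u2·a0=0.5791·23.314=13.501; a1+a2=8.280 < 13.501 ≤ a1+…+a3=22.320 → R3 fires; M=9 Q=3 Z=9
Draw 3: a1=0.414, a2=7.452, a3=10.530, a4=1.278, a0=19.674; τ=−ln(0.9292)/19.674=0.004 → t=0.035; u2·a0=0.1654·19.674=3.254; a1=0.414 < 3.254 ≤ a1+a2=7.866 → R2 fires; M=9 Q=2 Z=10
Draw 4: a1=0.276, a2=5.520, a3=7.020, a4=1.420, a0=14.236; τ=−ln(0.4105)/14.236=0.063 → t=0.098; u2·a0=0.9058·14.236=12.895; a1+…+a3=12.816 < 12.895 ≤ a1+…+a4=14.236 → R4 fires; M=11 Q=2 Z=9
Draw 5: a1=0.276, a2=4.968, a3=8.580, a4=1.278, a0=15.102; τ=−ln(0.1341)/15.102=0.133 → t=0.231; u2·a0=0.1025·15.102=1.548; a1=0.276 < 1.548 ≤ a1+a2=5.244 → R2 fires; M=11 Q=1 Z=10
Draw 6: a1=0.138, a2=2.760, a3=4.290, a4=1.420, a0=8.608; τ=−ln(0.1282)/8.608=0.239 → t=0.470; u2·a0=0.8715·8.608=7.502; a1+…+a3=7.188 < 7.502 ≤ a1+…+a4=8.608 → R4 fires; M=13 Q=1 Z=9
Draw 7: a1=0.138, a2=2.484, a3=5.070, a4=1.278, a0=8.970; τ=−ln(0.7243)/8.970=0.036 → t=0.506; u2·a0=0.2524·8.970=2.264; a1=0.138 < 2.264 ≤ a1+a2=2.622 → R2 fires; M=13 Q=0 Z=10
Draw 8: a1=0.000, a2=0.000, a3=0.000, a4=1.420, a0=1.420; τ=−ln(0.9355)/1.420=0.047 → t=0.552; u2·a0=0.9112·1.420=1.294; a1+…+a3=0.000 < 1.294 ≤ a1+…+a4=1.420 → R4 fires; M=15 Q=0 Z=9
Draw 9: a1=0.000, a2=0.000, a3=0.000, a4=1.278, a0=1.278; τ=−ln(0.7015)/1.278=0.277 → t=0.830; u2·a0=0.3858·1.278=0.493; a1+…+a3=0.000 < 0.493 ≤ a1+…+a4=1.278 → R4 fires; M=17 Q=0 Z=8
Draw 10: a1=0.000, a2=0.000, a3=0.000, a4=1.136, a0=1.136; τ=−ln(0.0457)/1.136=2.716 → t=3.546; u2·a0=0.9096·1.136=1.033; a1+…+a3=0.000 < 1.033 ≤ a1+…+a4=1.136 → R4 fires; M=19 Q=0 Z=7
Draw 11: a1=0.000, a2=0.000, a3=0.000, a4=0.994, a0=0.994; τ=−ln(0.6170)/0.994=0.486 → t=4.032; u2·a0=0.4084·0.994=0.406; a1+…+a3=0.000 < 0.406 ≤ a1+…+a4=0.994 → R4 fires; M=21 Q=0 Z=6
Draw 12: a1=0.000, a2=0.000, a3=0.000, a4=0.852, a0=0.852; τ=−ln(0.0901)/0.852=2.825 → t=6.857; u2·a0=0.8629·0.852=0.735; a1+…+a3=0.000 < 0.735 ≤ a1+…+a4=0.852 → R4 fires; M=23 Q=0 Z=5
Draw 13: a1=0.000, a2=0.000, a3=0.000, a4=0.710, a0=0.710; τ=−ln(0.7352)/0.710=0.433 → t=7.290 > T=7.2: stop.
Read off Q at T=7.2: 0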